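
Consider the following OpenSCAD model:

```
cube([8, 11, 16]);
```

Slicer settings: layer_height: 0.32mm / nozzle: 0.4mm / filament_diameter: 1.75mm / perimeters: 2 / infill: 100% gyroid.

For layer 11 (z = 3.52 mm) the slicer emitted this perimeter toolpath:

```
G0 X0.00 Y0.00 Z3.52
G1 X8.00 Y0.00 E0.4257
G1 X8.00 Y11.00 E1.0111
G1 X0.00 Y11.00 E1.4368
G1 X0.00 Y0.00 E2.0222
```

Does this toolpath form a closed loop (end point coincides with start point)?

Start point (G0): (0.00, 0.00). End point (last G1): the path returns to the start — closed.

yes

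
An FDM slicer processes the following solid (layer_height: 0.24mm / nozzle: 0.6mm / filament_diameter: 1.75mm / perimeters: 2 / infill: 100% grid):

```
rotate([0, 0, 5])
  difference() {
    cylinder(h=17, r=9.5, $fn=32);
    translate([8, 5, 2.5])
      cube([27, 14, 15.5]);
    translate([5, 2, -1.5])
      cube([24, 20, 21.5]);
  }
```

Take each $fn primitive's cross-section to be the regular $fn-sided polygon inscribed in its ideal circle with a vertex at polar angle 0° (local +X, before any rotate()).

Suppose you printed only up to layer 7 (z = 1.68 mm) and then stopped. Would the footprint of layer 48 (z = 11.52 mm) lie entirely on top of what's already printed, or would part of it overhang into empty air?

entirely on top

Compare the two slices. At z = 1.68: the cylinder: section is a regular 32-gon, circumradius r=9.5 (area = (32/2)·9.500²·sin(360°/32) = 281.71 mm²); the cube at (8, 5) does not reach this height (z outside [2.5, 18]); the cube at (5, 2) is present — its section is the full 24×20 rectangle (area 480.00 mm²); Taking the first minus the rest: starting from the r=9.5 cylinder (281.71 mm²), the 24×20 cube at (5, 2) partially overlaps it — only the 16.59 mm² overlap (of its 480.00 mm²) is removed, clipping the outline — area = 265.12 mm²; (whole slice rotated 5° about Z — lengths, areas and connectivity unchanged). At z = 11.52: the cylinder: section is a regular 32-gon, circumradius r=9.5 (area = (32/2)·9.500²·sin(360°/32) = 281.71 mm²); the 27×14 cube at (8, 5) contributes its full rectangle (area 378.00 mm²); the 24×20 cube at (5, 2) contributes its full rectangle (area 480.00 mm²); After the difference (first − rest): starting from the r=9.5 cylinder (281.71 mm²), the 27×14 cube at (8, 5) partially overlaps it — only the 0.00 mm² overlap (of its 378.00 mm²) is removed, clipping the outline; the 24×20 cube at (5, 2) partially overlaps it — only the 16.59 mm² overlap (of its 480.00 mm²) is removed, clipping the outline — area = 265.12 mm²; (whole slice rotated 5° about Z — lengths, areas and connectivity unchanged). Checking containment: the cross-section at z = 11.52 is a subset of the cross-section at z = 1.68.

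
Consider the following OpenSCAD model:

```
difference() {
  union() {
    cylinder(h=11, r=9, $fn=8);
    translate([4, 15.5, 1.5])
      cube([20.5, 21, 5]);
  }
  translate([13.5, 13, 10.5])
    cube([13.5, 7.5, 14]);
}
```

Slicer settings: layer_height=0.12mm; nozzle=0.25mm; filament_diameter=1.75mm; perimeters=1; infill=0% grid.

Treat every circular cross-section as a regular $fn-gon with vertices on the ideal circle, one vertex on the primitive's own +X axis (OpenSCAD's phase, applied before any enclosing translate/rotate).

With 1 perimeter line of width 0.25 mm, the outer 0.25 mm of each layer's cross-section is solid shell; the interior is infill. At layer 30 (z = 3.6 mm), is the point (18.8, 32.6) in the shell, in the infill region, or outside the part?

At z = 3.6 mm: the r=9 cylinder contributes a regular 8-gon of circumradius 9; the 20.5×21 cube at (4, 15.5) contributes its full rectangle; Combining (union): the 2 present regions are separate (no shared area or edge), so areas and boundary lengths simply add and each stays a separate island — 2 connected regions; the cube at (13.5, 13) is not intersected at this z (z outside [10.5, 24.5]); Taking the first minus the rest: none of the subtracted shapes is present at this height, so that combined region is unchanged — 2 connected regions. Overall, the cross-section has 2 separate islands. The nearest boundary edge runs (4.00, 36.50)→(24.50, 36.50); distance from the point to it = 3.90 mm. (Shell/infill is judged within the island containing the point — the largest one.) The point is inside the cross-section and 3.90 mm from the nearest boundary — more than the 0.25 mm shell width (1 × 0.25), so it's in the infill interior.

infill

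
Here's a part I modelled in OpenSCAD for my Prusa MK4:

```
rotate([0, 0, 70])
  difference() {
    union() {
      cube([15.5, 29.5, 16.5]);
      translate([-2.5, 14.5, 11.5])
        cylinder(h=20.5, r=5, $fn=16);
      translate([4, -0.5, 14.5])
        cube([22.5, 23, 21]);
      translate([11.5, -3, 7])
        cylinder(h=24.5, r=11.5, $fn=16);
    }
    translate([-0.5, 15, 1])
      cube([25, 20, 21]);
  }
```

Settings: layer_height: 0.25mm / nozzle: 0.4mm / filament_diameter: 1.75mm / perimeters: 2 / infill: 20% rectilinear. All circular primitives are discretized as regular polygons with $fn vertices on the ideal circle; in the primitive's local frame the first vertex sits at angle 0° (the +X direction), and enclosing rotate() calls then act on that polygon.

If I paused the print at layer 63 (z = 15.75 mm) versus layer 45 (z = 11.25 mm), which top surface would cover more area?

Layer 63 (z = 15.75): the cube (footprint 15.5×29.5) is included at this height (area 457.25 mm²); the cylinder at (-2.5, 14.5): section is a regular 16-gon, circumradius r=5 (area = (16/2)·5.000²·sin(360°/16) = 76.54 mm²); the 22.5×23 cube at (4, -0.5) contributes its full rectangle (area 517.50 mm²); the r=11.5 cylinder at (11.5, -3) contributes a regular 16-gon of circumradius 11.5 (area = (16/2)·11.500²·sin(360°/16) = 404.88 mm²); Merging all regions: the regions partially overlap — summed areas 1456.17 mm² minus the doubly-counted overlap 417.88 mm² gives 1038.29 mm² — area = 1038.29 mm²; the cube at (-0.5, 15) is present — its section is the full 25×20 rectangle (area 500.00 mm²); Taking the first minus the rest: starting from the result so far (1038.29 mm²), the 25×20 cube at (-0.5, 15) partially overlaps it — only the 294.20 mm² overlap (of its 500.00 mm²) is removed, clipping the outline — area = 744.09 mm²; (whole slice rotated 70° about Z — lengths, areas and connectivity unchanged). So its area = 744.09 mm². Layer 45 (z = 11.25): the 15.5×29.5 cube contributes its full rectangle (area 457.25 mm²); the cylinder at (-2.5, 14.5) does not reach this height (z outside [11.5, 32]); the cube at (4, -0.5) is not intersected at this z (z outside [14.5, 35.5]); the cylinder at (11.5, -3): section is a regular 16-gon, circumradius r=11.5 (area = (16/2)·11.500²·sin(360°/16) = 404.88 mm²); Combining (union): the regions partially overlap — summed areas 862.13 mm² minus the doubly-counted overlap 100.02 mm² gives 762.11 mm² — area = 762.11 mm²; the cube at (-0.5, 15) is present — its section is the full 25×20 rectangle (area 500.00 mm²); Taking the first minus the rest: starting from that combined region (762.11 mm²), the 25×20 cube at (-0.5, 15) partially overlaps it — only the 224.75 mm² overlap (of its 500.00 mm²) is removed, clipping the outline — area = 537.36 mm²; (whole slice rotated 70° about Z — lengths, areas and connectivity unchanged). So its area = 537.36 mm². Layer 63 is larger (744.09 vs 537.36 mm²).

layer 63 (z = 15.75 mm)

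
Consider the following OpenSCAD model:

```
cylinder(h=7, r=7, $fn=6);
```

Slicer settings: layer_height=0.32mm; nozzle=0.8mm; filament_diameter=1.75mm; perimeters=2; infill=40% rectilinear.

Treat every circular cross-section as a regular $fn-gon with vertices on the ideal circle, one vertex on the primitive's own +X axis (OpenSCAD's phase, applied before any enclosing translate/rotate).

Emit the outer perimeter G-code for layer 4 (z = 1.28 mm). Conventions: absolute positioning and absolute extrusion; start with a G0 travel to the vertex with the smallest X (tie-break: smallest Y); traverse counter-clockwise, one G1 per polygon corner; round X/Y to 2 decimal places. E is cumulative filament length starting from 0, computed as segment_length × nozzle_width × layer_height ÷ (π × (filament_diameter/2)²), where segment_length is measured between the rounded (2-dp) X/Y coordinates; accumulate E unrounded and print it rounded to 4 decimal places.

At z = 1.28 mm: the r=7 cylinder gives a regular 6-gon of circumradius 7 (constant along its height). The outline is a single polygon with 6 vertices. Extrusion per mm of travel: 0.8 × 0.32 / (π × 0.875²) = 0.106432. Accumulating E over each segment gives final E = 4.4694.

G0 X-7.00 Y0.00 Z1.28
G1 X-3.50 Y-6.06 E0.7448
G1 X3.50 Y-6.06 E1.4899
G1 X7.00 Y0.00 E2.2347
G1 X3.50 Y6.06 E2.9795
G1 X-3.50 Y6.06 E3.7245
G1 X-7.00 Y0.00 E4.4694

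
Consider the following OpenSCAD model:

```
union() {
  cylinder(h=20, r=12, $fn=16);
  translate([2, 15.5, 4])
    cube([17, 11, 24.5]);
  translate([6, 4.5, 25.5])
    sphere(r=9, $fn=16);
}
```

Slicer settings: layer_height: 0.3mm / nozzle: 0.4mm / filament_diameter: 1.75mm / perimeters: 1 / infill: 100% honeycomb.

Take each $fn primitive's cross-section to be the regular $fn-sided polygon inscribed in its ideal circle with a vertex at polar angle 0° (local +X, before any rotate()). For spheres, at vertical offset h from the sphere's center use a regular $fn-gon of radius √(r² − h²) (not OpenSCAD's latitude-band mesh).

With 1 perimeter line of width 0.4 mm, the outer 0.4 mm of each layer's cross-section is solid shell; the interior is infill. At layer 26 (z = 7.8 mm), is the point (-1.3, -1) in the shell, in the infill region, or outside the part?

infill

At z = 7.8 mm: the r=12 cylinder contributes a regular 16-gon of circumradius 12; the cube at (2, 15.5) (footprint 17×11) is included at this height; the sphere at (6, 4.5) is absent (|z−center|=17.700 > r=9); Merging all regions: the 2 present regions are separate (no shared area or edge), so areas and boundary lengths simply add and each stays a separate island — 2 connected regions. Overall, the cross-section has 2 separate islands. The nearest boundary edge runs (-8.49, -8.49)→(-11.09, -4.59); distance from the point to it = 10.13 mm. (Shell/infill is judged within the island containing the point — the largest one.) The point is inside the cross-section and 10.13 mm from the nearest boundary — more than the 0.4 mm shell width (1 × 0.4), so it's in the infill interior.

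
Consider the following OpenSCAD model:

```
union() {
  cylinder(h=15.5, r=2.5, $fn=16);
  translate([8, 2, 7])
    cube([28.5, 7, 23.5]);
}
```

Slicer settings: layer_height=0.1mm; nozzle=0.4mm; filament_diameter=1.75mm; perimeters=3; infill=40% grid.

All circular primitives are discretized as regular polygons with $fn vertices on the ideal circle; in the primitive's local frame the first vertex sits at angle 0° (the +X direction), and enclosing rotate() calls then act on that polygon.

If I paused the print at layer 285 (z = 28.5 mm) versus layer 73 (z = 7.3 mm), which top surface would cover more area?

Layer 285 (z = 28.5): the cylinder is absent (z outside [0, 15.5]); the cube at (8, 2) is present — its section is the full 28.5×7 rectangle (area 199.50 mm²); Merging all regions: only the 28.5×7 cube at (8, 2) is present, so the union is just that shape — area = 199.50 mm². So its area = 199.50 mm². Layer 73 (z = 7.3): the r=2.5 cylinder contributes a regular 16-gon of circumradius 2.5 (area = (16/2)·2.500²·sin(360°/16) = 19.13 mm²); the 28.5×7 cube at (8, 2) contributes its full rectangle (area 199.50 mm²); Merging all regions: the 2 present regions are separate (no shared area or edge), so areas and boundary lengths simply add and each stays a separate island — area = 218.63 mm². So its area = 218.63 mm². Layer 73 is larger (218.63 vs 199.50 mm²).

layer 73 (z = 7.3 mm)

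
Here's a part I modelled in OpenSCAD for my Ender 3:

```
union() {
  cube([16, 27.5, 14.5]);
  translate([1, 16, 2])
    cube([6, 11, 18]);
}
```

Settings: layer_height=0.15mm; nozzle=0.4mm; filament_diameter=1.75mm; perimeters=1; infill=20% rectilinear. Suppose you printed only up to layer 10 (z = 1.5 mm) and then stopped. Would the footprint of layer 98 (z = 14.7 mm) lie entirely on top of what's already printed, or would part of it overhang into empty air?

entirely on top

Compare the two slices. At z = 1.5: the 16×27.5 cube contributes its full rectangle (area 440.00 mm²); the cube at (1, 16) is not intersected at this z (z outside [2, 20]); Merging all regions: only the 16×27.5 cube is present, so the union is just that shape — area = 440.00 mm². At z = 14.7: the cube is absent (z outside [0, 14.5]); the 6×11 cube at (1, 16) contributes its full rectangle (area 66.00 mm²); Combining (union): only the 6×11 cube at (1, 16) is present, so the union is just that shape — area = 66.00 mm². Checking containment: the cross-section at z = 14.7 is a subset of the cross-section at z = 1.5.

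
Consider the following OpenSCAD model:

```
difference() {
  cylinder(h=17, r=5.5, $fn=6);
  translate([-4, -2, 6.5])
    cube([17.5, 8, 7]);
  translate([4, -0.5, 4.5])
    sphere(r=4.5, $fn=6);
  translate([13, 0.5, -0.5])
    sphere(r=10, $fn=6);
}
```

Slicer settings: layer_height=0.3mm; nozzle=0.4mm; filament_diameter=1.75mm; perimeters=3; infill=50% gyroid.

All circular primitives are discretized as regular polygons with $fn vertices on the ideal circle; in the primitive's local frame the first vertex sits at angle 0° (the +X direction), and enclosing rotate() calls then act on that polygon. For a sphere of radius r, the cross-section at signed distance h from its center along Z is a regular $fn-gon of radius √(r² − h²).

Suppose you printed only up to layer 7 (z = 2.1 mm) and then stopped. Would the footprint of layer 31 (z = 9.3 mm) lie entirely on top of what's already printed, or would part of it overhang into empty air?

Compare the two slices. At z = 2.1: the cylinder: section is a regular 6-gon, circumradius r=5.5 (area = (6/2)·5.500²·sin(360°/6) = 78.59 mm²); the cube at (-4, -2) is absent (z outside [6.5, 13.5]); the sphere at (4, -0.5): section is a regular 6-gon, circumradius = √(r²−h²) = √(4.5²−2.4²) = 3.807 (area = (6/2)·3.807²·sin(360°/6) = 37.65 mm²); the r=10 sphere at (13, 0.5) contributes a regular 6-gon of circumradius √(10²−2.6²) = 9.656 (area = (6/2)·9.656²·sin(360°/6) = 242.24 mm²); After the difference (first − rest): starting from the r=5.5 cylinder (78.59 mm²), the r=4.5 sphere at (4, -0.5) partially overlaps it — only the 22.29 mm² overlap (of its 37.65 mm²) is removed, clipping the outline; the r=10 sphere at (13, 0.5) misses the remaining region (no effect) — area = 56.30 mm². At z = 9.3: the r=5.5 cylinder gives a regular 6-gon of circumradius 5.5 (constant along its height) (area = (6/2)·5.500²·sin(360°/6) = 78.59 mm²); the cube at (-4, -2) (footprint 17.5×8) is included at this height (area 140.00 mm²); the sphere at (4, -0.5) is absent (|z−center|=4.800 > r=4.5); the r=10 sphere at (13, 0.5) contributes a regular 6-gon of circumradius √(10²−9.8²) = 1.990 (area = (6/2)·1.990²·sin(360°/6) = 10.29 mm²); Subtracting the remaining from the first: starting from the r=5.5 cylinder (78.59 mm²), the 17.5×8 cube at (-4, -2) partially overlaps it — only the 55.19 mm² overlap (of its 140.00 mm²) is removed, clipping the outline; the r=10 sphere at (13, 0.5) misses the remaining region (no effect) — area = 23.40 mm². Checking containment: at z = 9.3 the cross-section extends beyond the z = 2.1 cross-section by about 4.04 mm².

part overhangs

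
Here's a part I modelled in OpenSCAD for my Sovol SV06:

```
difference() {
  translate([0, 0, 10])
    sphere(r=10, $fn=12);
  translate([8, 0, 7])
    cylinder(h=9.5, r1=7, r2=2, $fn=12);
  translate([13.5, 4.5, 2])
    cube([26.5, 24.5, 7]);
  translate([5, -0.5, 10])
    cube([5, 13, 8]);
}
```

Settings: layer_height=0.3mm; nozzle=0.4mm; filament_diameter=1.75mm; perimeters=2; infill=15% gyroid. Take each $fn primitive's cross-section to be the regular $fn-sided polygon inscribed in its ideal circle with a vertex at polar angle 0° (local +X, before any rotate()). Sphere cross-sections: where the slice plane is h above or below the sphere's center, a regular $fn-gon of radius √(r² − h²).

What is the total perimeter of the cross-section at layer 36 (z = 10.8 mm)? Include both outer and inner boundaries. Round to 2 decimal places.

64.35 mm

At z = 10.8 mm: the r=10 sphere contributes a regular 12-gon of circumradius √(10²−0.8²) = 9.968 (perimeter = 2·12·9.968·sin(180°/12) = 61.92 mm); the cone at (8, 0) contributes a regular 12-gon of circumradius 5.000 (interpolated between r1=7 and r2=2 at t=0.400) (perimeter = 2·12·5.000·sin(180°/12) = 31.06 mm); the cube at (13.5, 4.5) is absent (z outside [2, 9]); the 5×13 cube at (5, -0.5) contributes its full rectangle (perimeter 36.00 mm); Subtracting the remaining from the first: starting from the r=10 sphere, the cone at (8, 0) partially overlaps it — only the 50.37 mm² overlap (of its 75.00 mm²) is removed, clipping the outline; the 5×13 cube at (5, -0.5) partially overlaps it — only the 7.89 mm² overlap (of its 65.00 mm²) is removed, clipping the outline — boundary = 64.35 mm. Overall, the cross-section is a single solid region. Total boundary length (outer) = 64.35 mm.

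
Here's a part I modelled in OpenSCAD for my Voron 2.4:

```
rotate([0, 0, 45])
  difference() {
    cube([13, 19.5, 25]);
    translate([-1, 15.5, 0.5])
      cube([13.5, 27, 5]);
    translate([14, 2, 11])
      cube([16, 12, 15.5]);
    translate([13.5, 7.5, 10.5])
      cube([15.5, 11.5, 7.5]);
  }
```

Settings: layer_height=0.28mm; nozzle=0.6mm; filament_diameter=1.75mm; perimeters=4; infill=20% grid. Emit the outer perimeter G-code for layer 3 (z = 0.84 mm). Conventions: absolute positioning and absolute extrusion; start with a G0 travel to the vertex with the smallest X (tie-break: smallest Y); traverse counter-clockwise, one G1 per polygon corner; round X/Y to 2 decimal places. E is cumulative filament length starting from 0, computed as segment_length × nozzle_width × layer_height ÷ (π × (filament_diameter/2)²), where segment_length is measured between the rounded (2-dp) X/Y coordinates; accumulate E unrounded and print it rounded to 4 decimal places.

At z = 0.84 mm: the cube is present — its section is the full 13×19.5 rectangle; the 13.5×27 cube at (-1, 15.5) contributes its full rectangle; the cube at (14, 2) is not intersected at this z (z outside [11, 26.5]); the cube at (13.5, 7.5) is not intersected at this z (z outside [10.5, 18]); After the difference (first − rest): starting from the 13×19.5 cube, the 13.5×27 cube at (-1, 15.5) partially overlaps it — only the 50.00 mm² overlap (of its 364.50 mm²) is removed, clipping the outline — 1 connected region; (whole slice rotated 45° about Z — lengths, areas and connectivity unchanged). The outline is a single polygon with 6 vertices. Extrusion per mm of travel: 0.6 × 0.28 / (π × 0.875²) = 0.069846. Accumulating E over each segment gives final E = 4.5398.

G0 X-10.96 Y10.96 Z0.84
G1 X0.00 Y0.00 E1.0826
G1 X9.19 Y9.19 E1.9904
G1 X-4.60 Y22.98 E3.3525
G1 X-4.95 Y22.63 E3.3871
G1 X-2.12 Y19.80 E3.6666
G1 X-10.96 Y10.96 E4.5398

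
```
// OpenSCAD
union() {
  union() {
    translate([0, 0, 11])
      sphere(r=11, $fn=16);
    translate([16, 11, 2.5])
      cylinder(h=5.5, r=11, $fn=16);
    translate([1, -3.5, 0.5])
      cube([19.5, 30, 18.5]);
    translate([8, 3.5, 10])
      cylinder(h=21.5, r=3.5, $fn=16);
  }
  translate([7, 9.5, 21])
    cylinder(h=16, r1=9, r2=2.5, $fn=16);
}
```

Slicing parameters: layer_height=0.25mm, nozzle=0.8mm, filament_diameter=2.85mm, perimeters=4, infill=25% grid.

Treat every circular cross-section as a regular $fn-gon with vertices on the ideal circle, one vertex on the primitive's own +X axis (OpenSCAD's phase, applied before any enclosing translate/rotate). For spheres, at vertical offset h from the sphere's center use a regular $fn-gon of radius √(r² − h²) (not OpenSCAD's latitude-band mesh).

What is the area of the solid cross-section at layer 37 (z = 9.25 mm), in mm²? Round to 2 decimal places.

833.27 mm²

At z = 9.25 mm: the r=11 sphere contributes a regular 16-gon of circumradius √(11²−1.75²) = 10.860 (area = (16/2)·10.860²·sin(360°/16) = 361.06 mm²); the cylinder at (16, 11) does not reach this height (z outside [2.5, 8]); the cube at (1, -3.5) (footprint 19.5×30) is included at this height (area 585.00 mm²); the cylinder at (8, 3.5) is not intersected at this z (z outside [10, 31.5]); Taking the union: the regions partially overlap — summed areas 946.06 mm² minus the doubly-counted overlap 112.80 mm² gives 833.27 mm² — area = 833.27 mm²; the cone at (7, 9.5) is absent (z outside [21, 37]); Combining (union): only that combined region is present, so the union is just that shape — area = 833.27 mm². Overall, the cross-section is a single solid region. Net area = 833.27 mm².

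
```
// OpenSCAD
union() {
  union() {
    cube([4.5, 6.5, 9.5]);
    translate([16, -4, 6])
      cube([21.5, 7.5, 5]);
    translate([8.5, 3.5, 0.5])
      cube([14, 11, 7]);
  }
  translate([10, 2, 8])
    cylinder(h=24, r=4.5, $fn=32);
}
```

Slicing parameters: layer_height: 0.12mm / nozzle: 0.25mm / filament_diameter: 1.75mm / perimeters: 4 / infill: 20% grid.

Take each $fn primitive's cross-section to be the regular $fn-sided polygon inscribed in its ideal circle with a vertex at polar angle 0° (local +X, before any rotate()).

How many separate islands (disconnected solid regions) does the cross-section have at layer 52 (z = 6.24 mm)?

2

At z = 6.24 mm: the cube (footprint 4.5×6.5) is included at this height; the cube at (16, -4) is present — its section is the full 21.5×7.5 rectangle; the cube at (8.5, 3.5) (footprint 14×11) is included at this height; Taking the union: the 3 present regions share edge segments without overlapping in area, so areas simply add but the touching pieces fuse into one outline (the shared edge portions become interior and drop out of the boundary) — 2 connected regions; the cylinder at (10, 2) does not reach this height (z outside [8, 32]); Combining (union): only that combined region is present, so the union is just that shape — 2 connected regions. Overall, the cross-section has 2 separate islands. Island count = 2.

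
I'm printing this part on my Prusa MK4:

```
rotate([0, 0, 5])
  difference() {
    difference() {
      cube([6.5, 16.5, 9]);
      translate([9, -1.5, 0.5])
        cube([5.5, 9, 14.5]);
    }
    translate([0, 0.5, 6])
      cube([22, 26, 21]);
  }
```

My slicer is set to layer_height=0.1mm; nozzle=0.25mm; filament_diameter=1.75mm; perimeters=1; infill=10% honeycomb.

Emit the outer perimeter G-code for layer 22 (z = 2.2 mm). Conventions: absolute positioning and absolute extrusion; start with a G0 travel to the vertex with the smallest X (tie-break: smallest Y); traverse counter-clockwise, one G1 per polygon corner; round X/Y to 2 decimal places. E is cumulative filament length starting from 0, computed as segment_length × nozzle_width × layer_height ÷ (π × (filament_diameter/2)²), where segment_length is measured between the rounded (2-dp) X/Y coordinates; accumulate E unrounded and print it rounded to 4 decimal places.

At z = 2.2 mm: the cube is present — its section is the full 6.5×16.5 rectangle; the cube at (9, -1.5) (footprint 5.5×9) is included at this height; Taking the first minus the rest: starting from the 6.5×16.5 cube, the 5.5×9 cube at (9, -1.5) misses the remaining region (no effect) — 1 connected region; the cube at (0, 0.5) is not intersected at this z (z outside [6, 27]); Taking the first minus the rest: none of the subtracted shapes is present at this height, so the result so far is unchanged — 1 connected region; (rotated 5° about Z; rotation is an isometry so areas/perimeters/island counts are preserved). The outline is a single polygon with 4 vertices. Extrusion per mm of travel: 0.25 × 0.1 / (π × 0.875²) = 0.010394. Accumulating E over each segment gives final E = 0.4782.

G0 X-1.44 Y16.44 Z2.20
G1 X0.00 Y0.00 E0.1715
G1 X6.48 Y0.57 E0.2391
G1 X5.04 Y17.00 E0.4106
G1 X-1.44 Y16.44 E0.4782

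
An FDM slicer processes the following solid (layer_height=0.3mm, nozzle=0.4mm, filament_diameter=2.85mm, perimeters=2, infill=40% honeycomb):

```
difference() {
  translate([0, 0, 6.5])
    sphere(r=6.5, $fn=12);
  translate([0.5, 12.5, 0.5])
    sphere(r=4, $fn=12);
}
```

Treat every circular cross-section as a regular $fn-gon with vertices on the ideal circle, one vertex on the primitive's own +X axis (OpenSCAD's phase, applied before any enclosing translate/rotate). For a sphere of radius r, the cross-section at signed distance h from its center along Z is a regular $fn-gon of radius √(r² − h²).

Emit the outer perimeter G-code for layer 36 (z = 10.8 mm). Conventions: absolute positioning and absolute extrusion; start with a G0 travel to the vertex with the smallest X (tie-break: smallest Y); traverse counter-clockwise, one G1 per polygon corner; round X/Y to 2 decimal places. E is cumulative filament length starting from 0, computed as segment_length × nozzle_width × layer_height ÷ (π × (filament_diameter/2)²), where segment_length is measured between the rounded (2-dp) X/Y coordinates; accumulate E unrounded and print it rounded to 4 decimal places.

At z = 10.8 mm: the r=6.5 sphere slices to a regular 12-gon of circumradius 4.874 (√(r²−h²) with h=4.3 from center); the sphere at (0.5, 12.5) does not reach this height (|z−center|=10.300 > r=4); Subtracting the remaining from the first: none of the subtracted shapes is present at this height, so the r=6.5 sphere is unchanged — 1 connected region. The outline is a single polygon with 12 vertices. Extrusion per mm of travel: 0.4 × 0.3 / (π × 1.425²) = 0.018811. Accumulating E over each segment gives final E = 0.5694.

G0 X-4.87 Y0.00 Z10.80
G1 X-4.22 Y-2.44 E0.0475
G1 X-2.44 Y-4.22 E0.0949
G1 X0.00 Y-4.87 E0.1423
G1 X2.44 Y-4.22 E0.1898
G1 X4.22 Y-2.44 E0.2372
G1 X4.87 Y0.00 E0.2847
G1 X4.22 Y2.44 E0.3322
G1 X2.44 Y4.22 E0.3795
G1 X0.00 Y4.87 E0.4270
G1 X-2.44 Y4.22 E0.4745
G1 X-4.22 Y2.44 E0.5219
G1 X-4.87 Y0.00 E0.5694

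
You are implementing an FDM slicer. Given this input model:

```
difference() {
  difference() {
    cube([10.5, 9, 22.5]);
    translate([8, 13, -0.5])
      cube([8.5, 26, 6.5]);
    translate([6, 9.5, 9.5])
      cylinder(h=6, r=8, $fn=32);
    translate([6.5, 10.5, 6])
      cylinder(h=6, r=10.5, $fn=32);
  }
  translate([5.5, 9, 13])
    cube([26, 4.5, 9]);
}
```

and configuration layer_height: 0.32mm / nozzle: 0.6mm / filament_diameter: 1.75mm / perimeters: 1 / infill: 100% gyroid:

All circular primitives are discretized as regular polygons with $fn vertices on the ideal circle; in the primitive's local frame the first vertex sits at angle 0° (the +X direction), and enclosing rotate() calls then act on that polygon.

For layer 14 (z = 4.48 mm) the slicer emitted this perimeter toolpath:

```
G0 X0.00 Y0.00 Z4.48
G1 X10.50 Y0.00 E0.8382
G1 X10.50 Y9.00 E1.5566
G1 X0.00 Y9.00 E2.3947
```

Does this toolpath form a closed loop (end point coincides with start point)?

Start point (G0): (0.00, 0.00). End point (last G1): the path does not return to the start — open.

no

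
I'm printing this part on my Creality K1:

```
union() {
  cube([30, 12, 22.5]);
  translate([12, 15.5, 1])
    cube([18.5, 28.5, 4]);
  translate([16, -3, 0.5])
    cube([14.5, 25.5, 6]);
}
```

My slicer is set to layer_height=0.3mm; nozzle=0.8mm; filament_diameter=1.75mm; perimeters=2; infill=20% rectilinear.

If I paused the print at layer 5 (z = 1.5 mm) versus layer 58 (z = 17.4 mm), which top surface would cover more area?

layer 5 (z = 1.5 mm)

Layer 5 (z = 1.5): the 30×12 cube contributes its full rectangle (area 360.00 mm²); the 18.5×28.5 cube at (12, 15.5) contributes its full rectangle (area 527.25 mm²); the 14.5×25.5 cube at (16, -3) contributes its full rectangle (area 369.75 mm²); Taking the union: the regions partially overlap — summed areas 1257.00 mm² minus the doubly-counted overlap 269.50 mm² gives 987.50 mm² — area = 987.50 mm². So its area = 987.50 mm². Layer 58 (z = 17.4): the cube (footprint 30×12) is included at this height (area 360.00 mm²); the cube at (12, 15.5) does not reach this height (z outside [1, 5]); the cube at (16, -3) is not intersected at this z (z outside [0.5, 6.5]); Taking the union: only the 30×12 cube is present, so the union is just that shape — area = 360.00 mm². So its area = 360.00 mm². Layer 5 is larger (987.50 vs 360.00 mm²).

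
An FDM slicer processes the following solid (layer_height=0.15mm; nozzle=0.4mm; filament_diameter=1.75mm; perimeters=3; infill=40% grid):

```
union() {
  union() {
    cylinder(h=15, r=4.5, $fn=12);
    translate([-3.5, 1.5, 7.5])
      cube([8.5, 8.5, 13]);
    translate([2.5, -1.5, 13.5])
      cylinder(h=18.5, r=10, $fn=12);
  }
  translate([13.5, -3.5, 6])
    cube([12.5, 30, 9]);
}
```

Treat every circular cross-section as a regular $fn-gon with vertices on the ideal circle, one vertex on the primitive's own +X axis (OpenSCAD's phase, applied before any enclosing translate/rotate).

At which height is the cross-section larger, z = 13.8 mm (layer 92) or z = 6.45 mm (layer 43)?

Layer 92 (z = 13.8): the r=4.5 cylinder gives a regular 12-gon of circumradius 4.5 (constant along its height) (area = (12/2)·4.500²·sin(360°/12) = 60.75 mm²); the cube at (-3.5, 1.5) is present — its section is the full 8.5×8.5 rectangle (area 72.25 mm²); the r=10 cylinder at (2.5, -1.5) contributes a regular 12-gon of circumradius 10 (area = (12/2)·10.000²·sin(360°/12) = 300.00 mm²); Taking the union: the regions partially overlap — summed areas 433.00 mm² minus the doubly-counted overlap 114.22 mm² gives 318.78 mm² — area = 318.78 mm²; the cube at (13.5, -3.5) (footprint 12.5×30) is included at this height (area 375.00 mm²); Merging all regions: the 2 present regions are separate (no shared area or edge), so areas and boundary lengths simply add and each stays a separate island — area = 693.78 mm². So its area = 693.78 mm². Layer 43 (z = 6.45): the r=4.5 cylinder contributes a regular 12-gon of circumradius 4.5 (area = (12/2)·4.500²·sin(360°/12) = 60.75 mm²); the cube at (-3.5, 1.5) is absent (z outside [7.5, 20.5]); the cylinder at (2.5, -1.5) does not reach this height (z outside [13.5, 32]); Combining (union): only the r=4.5 cylinder is present, so the union is just that shape — area = 60.75 mm²; the 12.5×30 cube at (13.5, -3.5) contributes its full rectangle (area 375.00 mm²); Combining (union): the 2 present regions are separate (no shared area or edge), so areas and boundary lengths simply add and each stays a separate island — area = 435.75 mm². So its area = 435.75 mm². Layer 92 is larger (693.78 vs 435.75 mm²).

layer 92 (z = 13.8 mm)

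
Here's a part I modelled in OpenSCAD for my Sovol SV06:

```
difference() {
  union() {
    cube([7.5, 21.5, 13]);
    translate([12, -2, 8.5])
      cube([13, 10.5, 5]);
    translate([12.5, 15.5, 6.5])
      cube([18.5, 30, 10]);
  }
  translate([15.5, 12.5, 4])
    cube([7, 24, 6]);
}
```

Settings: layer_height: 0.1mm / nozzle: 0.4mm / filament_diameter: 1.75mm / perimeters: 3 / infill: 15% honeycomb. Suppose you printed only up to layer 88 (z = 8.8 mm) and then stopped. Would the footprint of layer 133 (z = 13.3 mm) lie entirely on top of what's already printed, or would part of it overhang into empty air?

Compare the two slices. At z = 8.8: the cube is present — its section is the full 7.5×21.5 rectangle (area 161.25 mm²); the cube at (12, -2) (footprint 13×10.5) is included at this height (area 136.50 mm²); the cube at (12.5, 15.5) is present — its section is the full 18.5×30 rectangle (area 555.00 mm²); Merging all regions: the 3 present regions are separate (no shared area or edge), so areas and boundary lengths simply add and each stays a separate island — area = 852.75 mm²; the cube at (15.5, 12.5) is present — its section is the full 7×24 rectangle (area 168.00 mm²); Subtracting the remaining from the first: starting from the result so far (852.75 mm²), the 7×24 cube at (15.5, 12.5) partially overlaps it — only the 147.00 mm² overlap (of its 168.00 mm²) is removed, clipping the outline — area = 705.75 mm². At z = 13.3: the cube is absent (z outside [0, 13]); the cube at (12, -2) is present — its section is the full 13×10.5 rectangle (area 136.50 mm²); the 18.5×30 cube at (12.5, 15.5) contributes its full rectangle (area 555.00 mm²); Combining (union): the 2 present regions are separate (no shared area or edge), so areas and boundary lengths simply add and each stays a separate island — area = 691.50 mm²; the cube at (15.5, 12.5) is absent (z outside [4, 10]); Taking the first minus the rest: none of the subtracted shapes is present at this height, so that combined region is unchanged — area = 691.50 mm². Checking containment: at z = 13.3 the cross-section extends beyond the z = 8.8 cross-section by about 147.00 mm².

part overhangs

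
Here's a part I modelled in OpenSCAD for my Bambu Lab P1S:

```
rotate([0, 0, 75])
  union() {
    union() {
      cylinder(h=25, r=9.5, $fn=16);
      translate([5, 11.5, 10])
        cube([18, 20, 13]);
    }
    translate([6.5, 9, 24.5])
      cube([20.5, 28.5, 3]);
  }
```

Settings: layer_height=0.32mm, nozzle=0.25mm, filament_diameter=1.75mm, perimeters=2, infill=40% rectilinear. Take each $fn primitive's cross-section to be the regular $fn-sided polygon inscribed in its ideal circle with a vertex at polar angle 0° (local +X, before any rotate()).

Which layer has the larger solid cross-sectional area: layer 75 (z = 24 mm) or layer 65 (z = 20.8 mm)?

Layer 75 (z = 24): the cylinder: section is a regular 16-gon, circumradius r=9.5 (area = (16/2)·9.500²·sin(360°/16) = 276.30 mm²); the cube at (5, 11.5) is not intersected at this z (z outside [10, 23]); Taking the union: only the r=9.5 cylinder is present, so the union is just that shape — area = 276.30 mm²; the cube at (6.5, 9) is absent (z outside [24.5, 27.5]); Combining (union): only that combined region is present, so the union is just that shape — area = 276.30 mm²; (whole slice rotated 75° about Z — lengths, areas and connectivity unchanged). So its area = 276.30 mm². Layer 65 (z = 20.8): the cylinder: section is a regular 16-gon, circumradius r=9.5 (area = (16/2)·9.500²·sin(360°/16) = 276.30 mm²); the cube at (5, 11.5) is present — its section is the full 18×20 rectangle (area 360.00 mm²); Taking the union: the 2 present regions are separate (no shared area or edge), so areas and boundary lengths simply add and each stays a separate island — area = 636.30 mm²; the cube at (6.5, 9) is not intersected at this z (z outside [24.5, 27.5]); Taking the union: only that combined region is present, so the union is just that shape — area = 636.30 mm²; (rotated 75° about Z; rotation is an isometry so areas/perimeters/island counts are preserved). So its area = 636.30 mm². Layer 65 is larger (636.30 vs 276.30 mm²).

layer 65 (z = 20.8 mm)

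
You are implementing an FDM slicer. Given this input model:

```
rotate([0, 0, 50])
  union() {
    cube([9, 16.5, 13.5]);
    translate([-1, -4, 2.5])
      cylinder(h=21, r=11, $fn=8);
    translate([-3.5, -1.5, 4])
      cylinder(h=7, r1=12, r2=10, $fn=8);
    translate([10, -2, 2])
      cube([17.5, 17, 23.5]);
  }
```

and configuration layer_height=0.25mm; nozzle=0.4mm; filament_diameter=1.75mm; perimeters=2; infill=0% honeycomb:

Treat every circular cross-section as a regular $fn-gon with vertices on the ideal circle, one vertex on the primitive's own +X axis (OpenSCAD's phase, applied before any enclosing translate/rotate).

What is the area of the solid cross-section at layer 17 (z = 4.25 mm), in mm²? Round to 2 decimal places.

846.54 mm²

At z = 4.25 mm: the cube is present — its section is the full 9×16.5 rectangle (area 148.50 mm²); the r=11 cylinder at (-1, -4) gives a regular 8-gon of circumradius 11 (constant along its height) (area = (8/2)·11.000²·sin(360°/8) = 342.24 mm²); the cone at (-3.5, -1.5) contributes a regular 8-gon of circumradius 11.929 (interpolated between r1=12 and r2=10 at t=0.036) (area = (8/2)·11.929²·sin(360°/8) = 402.46 mm²); the 17.5×17 cube at (10, -2) contributes its full rectangle (area 297.50 mm²); Taking the union: the regions partially overlap — summed areas 1190.70 mm² minus the doubly-counted overlap 344.15 mm² gives 846.54 mm² — area = 846.54 mm²; (whole slice rotated 50° about Z — lengths, areas and connectivity unchanged). Overall, the cross-section has 2 separate islands. Net area = 846.54 mm².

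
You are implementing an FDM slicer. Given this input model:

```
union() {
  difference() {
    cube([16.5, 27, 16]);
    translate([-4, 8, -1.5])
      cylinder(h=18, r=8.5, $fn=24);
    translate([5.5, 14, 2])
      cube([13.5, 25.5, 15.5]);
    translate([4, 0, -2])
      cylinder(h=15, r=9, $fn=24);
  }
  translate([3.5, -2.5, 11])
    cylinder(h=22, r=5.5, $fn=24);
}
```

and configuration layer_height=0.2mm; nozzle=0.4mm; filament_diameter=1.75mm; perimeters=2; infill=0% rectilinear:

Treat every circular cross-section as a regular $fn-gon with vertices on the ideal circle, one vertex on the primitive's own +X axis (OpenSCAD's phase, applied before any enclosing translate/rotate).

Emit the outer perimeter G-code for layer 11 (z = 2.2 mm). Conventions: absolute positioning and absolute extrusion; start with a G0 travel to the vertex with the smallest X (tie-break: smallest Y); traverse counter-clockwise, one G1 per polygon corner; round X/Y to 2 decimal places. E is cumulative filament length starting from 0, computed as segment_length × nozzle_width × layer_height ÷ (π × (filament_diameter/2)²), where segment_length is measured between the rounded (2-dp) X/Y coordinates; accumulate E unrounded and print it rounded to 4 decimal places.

At z = 2.2 mm: the 16.5×27 cube contributes its full rectangle; the cylinder at (-4, 8): section is a regular 24-gon, circumradius r=8.5; the cube at (5.5, 14) (footprint 13.5×25.5) is included at this height; the cylinder at (4, 0): section is a regular 24-gon, circumradius r=9; After the difference (first − rest): starting from the 16.5×27 cube, the r=8.5 cylinder at (-4, 8) partially overlaps it — only the 47.22 mm² overlap (of its 224.40 mm²) is removed, clipping the outline; the 13.5×25.5 cube at (5.5, 14) partially overlaps it — only the 143.00 mm² overlap (of its 344.25 mm²) is removed, clipping the outline; the r=9 cylinder at (4, 0) partially overlaps it — only the 70.86 mm² overlap (of its 251.57 mm²) is removed, clipping the outline — 1 connected region; the cylinder at (3.5, -2.5) does not reach this height (z outside [11, 33]); Taking the union: only the result so far is present, so the union is just that shape — 1 connected region. The outline is a single polygon with 17 vertices. Extrusion per mm of travel: 0.4 × 0.2 / (π × 0.875²) = 0.033260. Accumulating E over each segment gives final E = 2.6756.

G0 X0.00 Y15.46 Z2.20
G1 X0.25 Y15.36 E0.0090
G1 X2.01 Y14.01 E0.0827
G1 X3.36 Y12.25 E0.1565
G1 X4.21 Y10.20 E0.2303
G1 X4.37 Y8.95 E0.2722
G1 X6.33 Y8.69 E0.3380
G1 X8.50 Y7.79 E0.4161
G1 X10.36 Y6.36 E0.4942
G1 X11.79 Y4.50 E0.5722
G1 X12.69 Y2.33 E0.6503
G1 X13.00 Y0.00 E0.7285
G1 X16.50 Y0.00 E0.8449
G1 X16.50 Y14.00 E1.3106
G1 X5.50 Y14.00 E1.6764
G1 X5.50 Y27.00 E2.1088
G1 X0.00 Y27.00 E2.2917
G1 X0.00 Y15.46 E2.6756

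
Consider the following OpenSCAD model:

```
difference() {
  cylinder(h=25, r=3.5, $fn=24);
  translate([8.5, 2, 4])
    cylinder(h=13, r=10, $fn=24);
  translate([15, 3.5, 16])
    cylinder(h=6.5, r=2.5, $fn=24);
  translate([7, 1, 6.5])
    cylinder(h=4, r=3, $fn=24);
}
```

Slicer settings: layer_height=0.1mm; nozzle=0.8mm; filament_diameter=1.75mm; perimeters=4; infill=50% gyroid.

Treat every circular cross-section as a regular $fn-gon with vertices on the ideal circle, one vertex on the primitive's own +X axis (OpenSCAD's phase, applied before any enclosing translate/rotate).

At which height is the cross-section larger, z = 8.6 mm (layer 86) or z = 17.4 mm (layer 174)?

layer 174 (z = 17.4 mm)

Layer 86 (z = 8.6): the r=3.5 cylinder gives a regular 24-gon of circumradius 3.5 (constant along its height) (area = (24/2)·3.500²·sin(360°/24) = 38.05 mm²); the r=10 cylinder at (8.5, 2) gives a regular 24-gon of circumradius 10 (constant along its height) (area = (24/2)·10.000²·sin(360°/24) = 310.58 mm²); the cylinder at (15, 3.5) does not reach this height (z outside [16, 22.5]); the cylinder at (7, 1): section is a regular 24-gon, circumradius r=3 (area = (24/2)·3.000²·sin(360°/24) = 27.95 mm²); Taking the first minus the rest: starting from the r=3.5 cylinder (38.05 mm²), the r=10 cylinder at (8.5, 2) partially overlaps it — only the 26.01 mm² overlap (of its 310.58 mm²) is removed, clipping the outline; the r=3 cylinder at (7, 1) misses the remaining region (no effect) — area = 12.04 mm². So its area = 12.04 mm². Layer 174 (z = 17.4): the r=3.5 cylinder contributes a regular 24-gon of circumradius 3.5 (area = (24/2)·3.500²·sin(360°/24) = 38.05 mm²); the cylinder at (8.5, 2) does not reach this height (z outside [4, 17]); the cylinder at (15, 3.5): section is a regular 24-gon, circumradius r=2.5 (area = (24/2)·2.500²·sin(360°/24) = 19.41 mm²); the cylinder at (7, 1) is absent (z outside [6.5, 10.5]); After the difference (first − rest): starting from the r=3.5 cylinder (38.05 mm²), the r=2.5 cylinder at (15, 3.5) misses the remaining region (no effect) — area = 38.05 mm². So its area = 38.05 mm². Layer 174 is larger (38.05 vs 12.04 mm²).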